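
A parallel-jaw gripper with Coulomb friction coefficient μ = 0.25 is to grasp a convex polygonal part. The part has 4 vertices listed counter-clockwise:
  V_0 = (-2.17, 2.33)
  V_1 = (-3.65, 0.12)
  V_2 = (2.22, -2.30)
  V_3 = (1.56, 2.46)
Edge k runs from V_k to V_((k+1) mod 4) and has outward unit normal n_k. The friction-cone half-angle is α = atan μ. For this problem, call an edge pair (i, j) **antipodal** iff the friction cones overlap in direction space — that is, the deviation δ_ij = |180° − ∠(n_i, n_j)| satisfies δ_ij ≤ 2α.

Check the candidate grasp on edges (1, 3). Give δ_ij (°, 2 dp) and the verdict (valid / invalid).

α = atan 0.25 = 14.04°;  2α = 28.07°
edge 1: e_1 = (+5.87, -2.42);  n_1 = (-0.3811, -0.9245)
edge 3: e_3 = (-3.73, -0.13);  n_3 = (-0.0348, +0.9994)
∠(n_1, n_3) = 155.60°
δ = |180° − 155.60°| = 24.40°
24.40° ≤ 2α = 28.07°  →  valid

δ = 24.40°, valid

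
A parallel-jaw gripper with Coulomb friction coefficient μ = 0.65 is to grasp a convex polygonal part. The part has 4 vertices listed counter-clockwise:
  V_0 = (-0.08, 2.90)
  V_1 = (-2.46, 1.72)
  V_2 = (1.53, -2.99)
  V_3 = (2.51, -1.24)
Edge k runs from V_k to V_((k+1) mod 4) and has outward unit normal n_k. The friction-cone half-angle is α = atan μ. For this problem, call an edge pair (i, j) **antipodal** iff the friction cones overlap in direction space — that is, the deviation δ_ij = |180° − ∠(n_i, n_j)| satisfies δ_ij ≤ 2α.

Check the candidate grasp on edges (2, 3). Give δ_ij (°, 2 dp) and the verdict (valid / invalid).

α = atan 0.65 = 33.02°;  2α = 66.05°
edge 2: e_2 = (+0.98, +1.75);  n_2 = (+0.8725, -0.4886)
edge 3: e_3 = (-2.59, +4.14);  n_3 = (+0.8478, +0.5304)
∠(n_2, n_3) = 61.28°
δ = |180° − 61.28°| = 118.72°
118.72° > 2α = 66.05°  →  invalid

δ = 118.72°, invalid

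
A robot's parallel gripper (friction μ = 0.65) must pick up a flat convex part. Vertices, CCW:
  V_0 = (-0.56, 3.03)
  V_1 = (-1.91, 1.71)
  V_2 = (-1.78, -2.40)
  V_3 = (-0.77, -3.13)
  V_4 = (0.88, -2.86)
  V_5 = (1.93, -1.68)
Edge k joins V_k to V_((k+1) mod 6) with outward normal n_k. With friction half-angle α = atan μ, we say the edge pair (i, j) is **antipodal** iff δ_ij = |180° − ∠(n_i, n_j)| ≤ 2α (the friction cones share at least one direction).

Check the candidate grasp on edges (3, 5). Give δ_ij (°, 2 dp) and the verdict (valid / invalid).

δ = 71.43°, invalid

α = atan 0.65 = 33.02°;  2α = 66.05°
edge 3: e_3 = (+1.65, +0.27);  n_3 = (+0.1615, -0.9869)
edge 5: e_5 = (-2.49, +4.71);  n_5 = (+0.8841, +0.4674)
∠(n_3, n_5) = 108.57°
δ = |180° − 108.57°| = 71.43°
71.43° > 2α = 66.05°  →  invalid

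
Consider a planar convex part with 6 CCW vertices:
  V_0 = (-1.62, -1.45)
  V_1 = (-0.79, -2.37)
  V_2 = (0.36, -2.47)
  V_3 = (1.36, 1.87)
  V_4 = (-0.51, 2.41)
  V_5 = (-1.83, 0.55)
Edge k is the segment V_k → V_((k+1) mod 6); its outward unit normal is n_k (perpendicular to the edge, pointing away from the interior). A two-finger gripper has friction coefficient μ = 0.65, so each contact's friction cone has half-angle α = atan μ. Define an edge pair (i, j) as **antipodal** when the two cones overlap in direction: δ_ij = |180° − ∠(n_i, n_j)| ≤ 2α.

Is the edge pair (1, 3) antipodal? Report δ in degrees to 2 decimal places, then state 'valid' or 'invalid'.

δ = 11.14°, valid

α = atan 0.65 = 33.02°;  2α = 66.05°
edge 1: e_1 = (+1.15, -0.10);  n_1 = (-0.0866, -0.9962)
edge 3: e_3 = (-1.87, +0.54);  n_3 = (+0.2774, +0.9607)
∠(n_1, n_3) = 168.86°
δ = |180° − 168.86°| = 11.14°
11.14° ≤ 2α = 66.05°  →  valid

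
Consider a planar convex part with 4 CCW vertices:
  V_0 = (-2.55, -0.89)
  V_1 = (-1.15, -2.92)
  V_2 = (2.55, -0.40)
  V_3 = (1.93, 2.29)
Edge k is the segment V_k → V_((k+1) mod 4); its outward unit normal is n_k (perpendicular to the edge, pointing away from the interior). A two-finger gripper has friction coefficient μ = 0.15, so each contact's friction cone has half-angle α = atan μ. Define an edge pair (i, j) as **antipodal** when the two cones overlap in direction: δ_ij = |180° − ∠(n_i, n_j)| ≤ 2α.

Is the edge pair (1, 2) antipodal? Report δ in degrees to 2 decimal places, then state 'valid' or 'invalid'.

δ = 111.28°, invalid

α = atan 0.15 = 8.53°;  2α = 17.06°
edge 1: e_1 = (+3.70, +2.52);  n_1 = (+0.5629, -0.8265)
edge 2: e_2 = (-0.62, +2.69);  n_2 = (+0.9745, +0.2246)
∠(n_1, n_2) = 68.72°
δ = |180° − 68.72°| = 111.28°
111.28° > 2α = 17.06°  →  invalid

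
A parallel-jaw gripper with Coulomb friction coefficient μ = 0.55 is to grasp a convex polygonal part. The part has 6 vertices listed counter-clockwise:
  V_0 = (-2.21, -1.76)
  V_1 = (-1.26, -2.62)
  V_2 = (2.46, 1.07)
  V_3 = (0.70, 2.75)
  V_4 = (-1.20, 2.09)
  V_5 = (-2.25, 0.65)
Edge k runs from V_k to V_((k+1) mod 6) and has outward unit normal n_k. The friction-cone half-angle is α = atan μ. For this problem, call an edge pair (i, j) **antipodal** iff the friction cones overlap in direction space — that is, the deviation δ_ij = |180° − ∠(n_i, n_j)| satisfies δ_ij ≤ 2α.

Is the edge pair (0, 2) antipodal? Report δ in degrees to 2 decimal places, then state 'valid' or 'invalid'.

δ = 1.51°, valid

α = atan 0.55 = 28.81°;  2α = 57.62°
edge 0: e_0 = (+0.95, -0.86);  n_0 = (-0.6711, -0.7414)
edge 2: e_2 = (-1.76, +1.68);  n_2 = (+0.6905, +0.7234)
∠(n_0, n_2) = 178.49°
δ = |180° − 178.49°| = 1.51°
1.51° ≤ 2α = 57.62°  →  valid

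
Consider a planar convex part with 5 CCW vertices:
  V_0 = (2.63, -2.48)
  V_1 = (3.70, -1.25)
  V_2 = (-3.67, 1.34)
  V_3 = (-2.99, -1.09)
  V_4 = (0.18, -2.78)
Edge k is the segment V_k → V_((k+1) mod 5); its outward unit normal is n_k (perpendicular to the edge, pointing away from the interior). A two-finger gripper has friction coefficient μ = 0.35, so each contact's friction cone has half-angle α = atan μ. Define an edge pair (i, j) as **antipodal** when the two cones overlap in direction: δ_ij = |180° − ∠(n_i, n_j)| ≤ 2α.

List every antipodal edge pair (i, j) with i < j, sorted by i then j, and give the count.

count = 2; pairs: (1,3), (1,4)

α = atan 0.35 = 19.29°;  2α = 38.58°
n_0 = (+0.7545, -0.6563)
n_1 = (+0.3315, +0.9434)
n_2 = (-0.9630, -0.2695)
n_3 = (-0.4704, -0.8824)
n_4 = (+0.1215, -0.9926)
  (0,1): δ = 68.34°  ·
  (0,2): δ = 56.65°  ·
  (0,3): δ = 102.96°  ·
  (0,4): δ = 138.00°  ·
  (1,2): δ = 55.00°  ·
  (1,3): δ = 8.70°  ✓
  (1,4): δ = 26.34°  ✓
  (2,3): δ = 133.70°  ·
  (2,4): δ = 98.65°  ·
  (3,4): δ = 144.96°  ·
antipodal pairs: 2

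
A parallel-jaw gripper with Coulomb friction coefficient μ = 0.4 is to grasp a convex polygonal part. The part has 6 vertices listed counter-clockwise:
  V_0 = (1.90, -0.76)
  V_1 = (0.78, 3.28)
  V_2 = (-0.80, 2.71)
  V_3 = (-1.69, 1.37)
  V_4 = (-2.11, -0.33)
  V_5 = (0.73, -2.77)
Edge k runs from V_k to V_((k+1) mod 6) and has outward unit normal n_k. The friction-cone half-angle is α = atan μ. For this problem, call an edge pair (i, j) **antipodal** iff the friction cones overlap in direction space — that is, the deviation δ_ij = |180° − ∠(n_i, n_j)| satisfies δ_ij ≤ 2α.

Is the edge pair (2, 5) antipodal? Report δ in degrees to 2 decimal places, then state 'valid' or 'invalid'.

δ = 3.39°, valid

α = atan 0.4 = 21.80°;  2α = 43.60°
edge 2: e_2 = (-0.89, -1.34);  n_2 = (-0.8330, +0.5533)
edge 5: e_5 = (+1.17, +2.01);  n_5 = (+0.8642, -0.5031)
∠(n_2, n_5) = 176.61°
δ = |180° − 176.61°| = 3.39°
3.39° ≤ 2α = 43.60°  →  valid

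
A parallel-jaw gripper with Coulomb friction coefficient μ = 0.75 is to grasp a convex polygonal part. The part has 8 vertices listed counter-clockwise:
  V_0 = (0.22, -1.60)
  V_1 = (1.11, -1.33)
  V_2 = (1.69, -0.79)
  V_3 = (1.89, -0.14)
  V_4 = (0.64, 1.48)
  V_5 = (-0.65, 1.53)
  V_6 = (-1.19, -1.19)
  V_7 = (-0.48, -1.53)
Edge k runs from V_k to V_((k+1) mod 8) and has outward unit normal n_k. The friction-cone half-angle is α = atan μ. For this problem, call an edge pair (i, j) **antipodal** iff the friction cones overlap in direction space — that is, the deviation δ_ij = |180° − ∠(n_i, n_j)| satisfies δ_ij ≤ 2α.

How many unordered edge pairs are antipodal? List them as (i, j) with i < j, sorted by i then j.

count = 11; pairs: (0,3), (0,4), (0,5), (1,4), (1,5), (2,5), (3,5), (3,6), (3,7), (4,6), (4,7)

α = atan 0.75 = 36.87°;  2α = 73.74°
n_0 = (+0.2903, -0.9569)
n_1 = (+0.6814, -0.7319)
n_2 = (+0.9558, -0.2941)
n_3 = (+0.7917, +0.6109)
n_4 = (+0.0387, +0.9992)
n_5 = (-0.9809, +0.1947)
n_6 = (-0.4319, -0.9019)
n_7 = (-0.0995, -0.9950)
  (0,1): δ = 153.92°  ·
  (0,2): δ = 123.98°  ·
  (0,3): δ = 69.22°  ✓
  (0,4): δ = 19.10°  ✓
  (0,5): δ = 61.89°  ✓
  (0,6): δ = 137.54°  ·
  (0,7): δ = 157.41°  ·
  (1,2): δ = 150.06°  ·
  (1,3): δ = 95.30°  ·
  (1,4): δ = 45.17°  ✓
  (1,5): δ = 35.82°  ✓
  (1,6): δ = 111.46°  ·
  (1,7): δ = 131.33°  ·
  (2,3): δ = 125.24°  ·
  (2,4): δ = 75.12°  ·
  (2,5): δ = 5.87°  ✓
  (2,6): δ = 81.51°  ·
  (2,7): δ = 101.39°  ·
  (3,4): δ = 129.87°  ·
  (3,5): δ = 48.88°  ✓
  (3,6): δ = 26.76°  ✓
  (3,7): δ = 46.64°  ✓
  (4,5): δ = 99.01°  ·
  (4,6): δ = 23.37°  ✓
  (4,7): δ = 3.49°  ✓
  (5,6): δ = 104.36°  ·
  (5,7): δ = 84.48°  ·
  (6,7): δ = 160.12°  ·
antipodal pairs: 11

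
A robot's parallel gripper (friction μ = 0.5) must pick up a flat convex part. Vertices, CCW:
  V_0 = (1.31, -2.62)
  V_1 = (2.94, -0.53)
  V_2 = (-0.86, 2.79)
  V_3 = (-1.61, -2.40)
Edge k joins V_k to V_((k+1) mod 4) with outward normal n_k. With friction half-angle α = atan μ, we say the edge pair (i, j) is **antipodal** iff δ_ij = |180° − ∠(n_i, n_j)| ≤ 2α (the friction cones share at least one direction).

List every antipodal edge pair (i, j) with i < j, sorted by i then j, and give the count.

α = atan 0.5 = 26.57°;  2α = 53.13°
n_0 = (+0.7885, -0.6150)
n_1 = (+0.6579, +0.7531)
n_2 = (-0.9897, +0.1430)
n_3 = (-0.0751, -0.9972)
  (0,1): δ = 93.19°  ·
  (0,2): δ = 29.73°  ✓
  (0,3): δ = 123.64°  ·
  (1,2): δ = 57.08°  ·
  (1,3): δ = 36.83°  ✓
  (2,3): δ = 86.09°  ·
antipodal pairs: 2

count = 2; pairs: (0,2), (1,3)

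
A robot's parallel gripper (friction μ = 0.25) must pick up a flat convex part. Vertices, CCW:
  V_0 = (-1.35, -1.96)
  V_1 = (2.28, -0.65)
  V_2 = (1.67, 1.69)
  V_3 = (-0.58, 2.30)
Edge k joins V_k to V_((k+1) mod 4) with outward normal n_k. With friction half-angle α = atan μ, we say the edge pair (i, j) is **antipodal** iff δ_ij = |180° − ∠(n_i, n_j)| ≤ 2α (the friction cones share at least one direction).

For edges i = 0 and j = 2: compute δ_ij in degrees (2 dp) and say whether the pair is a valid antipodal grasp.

α = atan 0.25 = 14.04°;  2α = 28.07°
edge 0: e_0 = (+3.63, +1.31);  n_0 = (+0.3395, -0.9406)
edge 2: e_2 = (-2.25, +0.61);  n_2 = (+0.2617, +0.9652)
∠(n_0, n_2) = 144.99°
δ = |180° − 144.99°| = 35.01°
35.01° > 2α = 28.07°  →  invalid

δ = 35.01°, invalid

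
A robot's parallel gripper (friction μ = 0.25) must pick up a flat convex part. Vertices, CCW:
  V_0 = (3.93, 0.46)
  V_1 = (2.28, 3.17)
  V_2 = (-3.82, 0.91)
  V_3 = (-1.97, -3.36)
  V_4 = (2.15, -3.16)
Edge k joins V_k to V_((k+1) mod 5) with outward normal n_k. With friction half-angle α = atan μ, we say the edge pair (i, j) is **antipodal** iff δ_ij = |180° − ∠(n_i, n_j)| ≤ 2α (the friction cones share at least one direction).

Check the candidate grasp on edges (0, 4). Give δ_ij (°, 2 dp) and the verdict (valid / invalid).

δ = 122.48°, invalid

α = atan 0.25 = 14.04°;  2α = 28.07°
edge 0: e_0 = (-1.65, +2.71);  n_0 = (+0.8541, +0.5200)
edge 4: e_4 = (+1.78, +3.62);  n_4 = (+0.8974, -0.4413)
∠(n_0, n_4) = 57.52°
δ = |180° − 57.52°| = 122.48°
122.48° > 2α = 28.07°  →  invalid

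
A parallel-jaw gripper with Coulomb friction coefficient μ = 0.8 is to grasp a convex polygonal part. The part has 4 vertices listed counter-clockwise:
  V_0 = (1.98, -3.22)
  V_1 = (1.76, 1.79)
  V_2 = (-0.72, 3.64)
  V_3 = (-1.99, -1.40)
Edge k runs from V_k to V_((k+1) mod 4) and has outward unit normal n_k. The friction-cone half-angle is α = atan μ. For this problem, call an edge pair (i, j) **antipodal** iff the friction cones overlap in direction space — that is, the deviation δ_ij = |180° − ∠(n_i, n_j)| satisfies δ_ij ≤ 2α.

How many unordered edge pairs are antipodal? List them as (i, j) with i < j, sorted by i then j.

count = 4; pairs: (0,2), (0,3), (1,2), (1,3)

α = atan 0.8 = 38.66°;  2α = 77.32°
n_0 = (+0.9990, +0.0439)
n_1 = (+0.5979, +0.8015)
n_2 = (-0.9697, +0.2443)
n_3 = (-0.4167, -0.9090)
  (0,1): δ = 129.24°  ·
  (0,2): δ = 16.66°  ✓
  (0,3): δ = 62.86°  ✓
  (1,2): δ = 67.42°  ✓
  (1,3): δ = 12.09°  ✓
  (2,3): δ = 100.49°  ·
antipodal pairs: 4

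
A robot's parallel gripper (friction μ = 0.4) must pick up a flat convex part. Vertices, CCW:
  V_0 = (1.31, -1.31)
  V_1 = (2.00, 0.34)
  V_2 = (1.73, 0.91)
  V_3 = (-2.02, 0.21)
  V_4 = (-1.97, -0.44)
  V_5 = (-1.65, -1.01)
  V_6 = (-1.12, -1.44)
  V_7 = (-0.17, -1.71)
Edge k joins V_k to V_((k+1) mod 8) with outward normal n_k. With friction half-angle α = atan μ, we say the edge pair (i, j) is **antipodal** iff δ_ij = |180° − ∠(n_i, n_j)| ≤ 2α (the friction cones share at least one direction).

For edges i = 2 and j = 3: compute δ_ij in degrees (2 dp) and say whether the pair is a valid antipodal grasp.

δ = 96.17°, invalid

α = atan 0.4 = 21.80°;  2α = 43.60°
edge 2: e_2 = (-3.75, -0.70);  n_2 = (-0.1835, +0.9830)
edge 3: e_3 = (+0.05, -0.65);  n_3 = (-0.9971, -0.0767)
∠(n_2, n_3) = 83.83°
δ = |180° − 83.83°| = 96.17°
96.17° > 2α = 43.60°  →  invalid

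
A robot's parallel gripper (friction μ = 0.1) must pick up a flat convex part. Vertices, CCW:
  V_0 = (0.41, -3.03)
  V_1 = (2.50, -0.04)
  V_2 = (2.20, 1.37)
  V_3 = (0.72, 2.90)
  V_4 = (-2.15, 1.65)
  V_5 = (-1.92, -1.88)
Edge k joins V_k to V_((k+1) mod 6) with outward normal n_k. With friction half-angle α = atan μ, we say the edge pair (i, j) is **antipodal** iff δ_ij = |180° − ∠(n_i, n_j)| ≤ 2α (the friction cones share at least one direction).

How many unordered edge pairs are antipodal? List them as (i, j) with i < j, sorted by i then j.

count = 1; pairs: (1,4)

α = atan 0.1 = 5.71°;  2α = 11.42°
n_0 = (+0.8196, -0.5729)
n_1 = (+0.9781, +0.2081)
n_2 = (+0.7188, +0.6953)
n_3 = (-0.3993, +0.9168)
n_4 = (-0.9979, -0.0650)
n_5 = (-0.4426, -0.8967)
  (0,1): δ = 133.04°  ·
  (0,2): δ = 101.00°  ·
  (0,3): δ = 31.51°  ·
  (0,4): δ = 38.68°  ·
  (0,5): δ = 98.68°  ·
  (1,2): δ = 147.96°  ·
  (1,3): δ = 78.48°  ·
  (1,4): δ = 8.28°  ✓
  (1,5): δ = 51.72°  ·
  (2,3): δ = 110.51°  ·
  (2,4): δ = 40.32°  ·
  (2,5): δ = 19.68°  ·
  (3,4): δ = 109.81°  ·
  (3,5): δ = 49.80°  ·
  (4,5): δ = 120.00°  ·
antipodal pairs: 1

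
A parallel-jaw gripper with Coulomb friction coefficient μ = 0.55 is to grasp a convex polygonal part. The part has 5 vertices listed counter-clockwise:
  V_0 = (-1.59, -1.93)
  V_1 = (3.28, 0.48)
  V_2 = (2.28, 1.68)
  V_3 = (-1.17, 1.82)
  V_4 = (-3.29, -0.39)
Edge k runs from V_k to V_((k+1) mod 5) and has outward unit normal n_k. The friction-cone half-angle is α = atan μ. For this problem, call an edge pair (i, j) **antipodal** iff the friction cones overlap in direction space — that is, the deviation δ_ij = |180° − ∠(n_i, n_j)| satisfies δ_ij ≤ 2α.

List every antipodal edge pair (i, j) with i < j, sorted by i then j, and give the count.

count = 4; pairs: (0,2), (0,3), (1,4), (2,4)

α = atan 0.55 = 28.81°;  2α = 57.62°
n_0 = (+0.4435, -0.8963)
n_1 = (+0.7682, +0.6402)
n_2 = (+0.0405, +0.9992)
n_3 = (-0.7216, +0.6923)
n_4 = (-0.6714, -0.7411)
  (0,1): δ = 76.52°  ·
  (0,2): δ = 28.65°  ✓
  (0,3): δ = 19.86°  ✓
  (0,4): δ = 111.50°  ·
  (1,2): δ = 132.13°  ·
  (1,3): δ = 83.61°  ·
  (1,4): δ = 8.02°  ✓
  (2,3): δ = 131.49°  ·
  (2,4): δ = 39.85°  ✓
  (3,4): δ = 88.36°  ·
antipodal pairs: 4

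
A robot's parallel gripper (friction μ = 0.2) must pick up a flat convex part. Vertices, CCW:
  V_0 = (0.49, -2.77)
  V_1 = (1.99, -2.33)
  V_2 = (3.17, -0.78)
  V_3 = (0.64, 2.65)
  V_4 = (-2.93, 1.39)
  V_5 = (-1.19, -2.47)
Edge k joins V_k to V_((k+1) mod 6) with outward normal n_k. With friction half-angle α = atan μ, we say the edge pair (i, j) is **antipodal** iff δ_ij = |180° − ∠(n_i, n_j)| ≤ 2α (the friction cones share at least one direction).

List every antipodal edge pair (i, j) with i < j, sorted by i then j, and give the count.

count = 2; pairs: (0,3), (2,4)

α = atan 0.2 = 11.31°;  2α = 22.62°
n_0 = (+0.2815, -0.9596)
n_1 = (+0.7957, -0.6057)
n_2 = (+0.8048, +0.5936)
n_3 = (-0.3328, +0.9430)
n_4 = (-0.9117, -0.4110)
n_5 = (-0.1758, -0.9844)
  (0,1): δ = 143.63°  ·
  (0,2): δ = 69.94°  ·
  (0,3): δ = 3.09°  ✓
  (0,4): δ = 97.92°  ·
  (0,5): δ = 153.53°  ·
  (1,2): δ = 106.31°  ·
  (1,3): δ = 33.28°  ·
  (1,4): δ = 61.55°  ·
  (1,5): δ = 117.16°  ·
  (2,3): δ = 106.97°  ·
  (2,4): δ = 12.15°  ✓
  (2,5): δ = 43.46°  ·
  (3,4): δ = 85.18°  ·
  (3,5): δ = 29.56°  ·
  (4,5): δ = 124.39°  ·
antipodal pairs: 2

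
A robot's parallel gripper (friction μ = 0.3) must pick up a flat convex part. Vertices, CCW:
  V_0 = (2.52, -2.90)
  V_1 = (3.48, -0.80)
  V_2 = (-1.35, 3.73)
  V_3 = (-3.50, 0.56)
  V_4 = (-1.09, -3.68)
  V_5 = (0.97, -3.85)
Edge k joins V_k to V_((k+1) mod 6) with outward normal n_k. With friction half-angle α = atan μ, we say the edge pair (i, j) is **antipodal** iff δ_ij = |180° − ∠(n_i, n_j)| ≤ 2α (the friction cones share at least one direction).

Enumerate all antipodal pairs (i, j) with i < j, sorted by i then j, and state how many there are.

α = atan 0.3 = 16.70°;  2α = 33.40°
n_0 = (+0.9095, -0.4158)
n_1 = (+0.6841, +0.7294)
n_2 = (-0.8276, +0.5613)
n_3 = (-0.8694, -0.4942)
n_4 = (-0.0822, -0.9966)
n_5 = (+0.5226, -0.8526)
  (0,1): δ = 108.60°  ·
  (0,2): δ = 9.58°  ✓
  (0,3): δ = 54.18°  ·
  (0,4): δ = 109.85°  ·
  (0,5): δ = 146.07°  ·
  (1,2): δ = 80.98°  ·
  (1,3): δ = 17.22°  ✓
  (1,4): δ = 38.45°  ·
  (1,5): δ = 74.67°  ·
  (2,3): δ = 116.24°  ·
  (2,4): δ = 60.57°  ·
  (2,5): δ = 24.35°  ✓
  (3,4): δ = 124.33°  ·
  (3,5): δ = 88.11°  ·
  (4,5): δ = 143.78°  ·
antipodal pairs: 3

count = 3; pairs: (0,2), (1,3), (2,5)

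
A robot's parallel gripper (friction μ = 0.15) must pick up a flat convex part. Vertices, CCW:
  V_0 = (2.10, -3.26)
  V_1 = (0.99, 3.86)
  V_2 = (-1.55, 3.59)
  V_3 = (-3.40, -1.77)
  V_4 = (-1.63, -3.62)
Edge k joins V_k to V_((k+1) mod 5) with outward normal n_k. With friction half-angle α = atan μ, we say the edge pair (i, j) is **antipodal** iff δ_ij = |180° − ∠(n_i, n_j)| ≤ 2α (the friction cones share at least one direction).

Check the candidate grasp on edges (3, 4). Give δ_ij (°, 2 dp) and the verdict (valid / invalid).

α = atan 0.15 = 8.53°;  2α = 17.06°
edge 3: e_3 = (+1.77, -1.85);  n_3 = (-0.7226, -0.6913)
edge 4: e_4 = (+3.73, +0.36);  n_4 = (+0.0961, -0.9954)
∠(n_3, n_4) = 51.78°
δ = |180° − 51.78°| = 128.22°
128.22° > 2α = 17.06°  →  invalid

δ = 128.22°, invalid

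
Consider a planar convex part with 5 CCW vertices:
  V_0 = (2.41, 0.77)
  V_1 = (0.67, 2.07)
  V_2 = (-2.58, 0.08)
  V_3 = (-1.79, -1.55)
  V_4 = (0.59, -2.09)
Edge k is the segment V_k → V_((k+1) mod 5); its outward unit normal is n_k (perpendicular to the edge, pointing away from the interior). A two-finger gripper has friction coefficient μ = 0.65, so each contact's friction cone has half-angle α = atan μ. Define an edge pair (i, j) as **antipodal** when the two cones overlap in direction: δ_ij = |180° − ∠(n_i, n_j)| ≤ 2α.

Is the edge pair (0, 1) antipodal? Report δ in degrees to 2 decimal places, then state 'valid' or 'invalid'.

α = atan 0.65 = 33.02°;  2α = 66.05°
edge 0: e_0 = (-1.74, +1.30);  n_0 = (+0.5985, +0.8011)
edge 1: e_1 = (-3.25, -1.99);  n_1 = (-0.5222, +0.8528)
∠(n_0, n_1) = 68.24°
δ = |180° − 68.24°| = 111.76°
111.76° > 2α = 66.05°  →  invalid

δ = 111.76°, invalid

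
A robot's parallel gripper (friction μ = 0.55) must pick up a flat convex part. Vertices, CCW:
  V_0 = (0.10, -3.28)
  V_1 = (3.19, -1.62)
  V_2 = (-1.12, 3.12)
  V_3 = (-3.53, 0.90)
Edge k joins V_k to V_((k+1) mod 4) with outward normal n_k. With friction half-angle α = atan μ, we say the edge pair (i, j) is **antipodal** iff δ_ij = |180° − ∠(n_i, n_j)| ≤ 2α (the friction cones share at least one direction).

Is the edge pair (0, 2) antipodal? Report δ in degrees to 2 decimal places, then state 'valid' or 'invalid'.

δ = 14.40°, valid

α = atan 0.55 = 28.81°;  2α = 57.62°
edge 0: e_0 = (+3.09, +1.66);  n_0 = (+0.4732, -0.8809)
edge 2: e_2 = (-2.41, -2.22);  n_2 = (-0.6775, +0.7355)
∠(n_0, n_2) = 165.60°
δ = |180° − 165.60°| = 14.40°
14.40° ≤ 2α = 57.62°  →  valid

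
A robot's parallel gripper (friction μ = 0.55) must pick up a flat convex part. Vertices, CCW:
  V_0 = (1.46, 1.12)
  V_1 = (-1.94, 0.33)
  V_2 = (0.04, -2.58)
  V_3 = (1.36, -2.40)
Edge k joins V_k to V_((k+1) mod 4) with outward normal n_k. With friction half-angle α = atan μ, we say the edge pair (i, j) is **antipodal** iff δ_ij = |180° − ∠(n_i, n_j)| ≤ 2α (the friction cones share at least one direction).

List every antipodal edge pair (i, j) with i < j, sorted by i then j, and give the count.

count = 2; pairs: (0,2), (1,3)

α = atan 0.55 = 28.81°;  2α = 57.62°
n_0 = (-0.2263, +0.9741)
n_1 = (-0.8268, -0.5625)
n_2 = (+0.1351, -0.9908)
n_3 = (+0.9996, -0.0284)
  (0,1): δ = 68.85°  ·
  (0,2): δ = 5.32°  ✓
  (0,3): δ = 75.29°  ·
  (1,2): δ = 116.47°  ·
  (1,3): δ = 35.86°  ✓
  (2,3): δ = 99.39°  ·
antipodal pairs: 2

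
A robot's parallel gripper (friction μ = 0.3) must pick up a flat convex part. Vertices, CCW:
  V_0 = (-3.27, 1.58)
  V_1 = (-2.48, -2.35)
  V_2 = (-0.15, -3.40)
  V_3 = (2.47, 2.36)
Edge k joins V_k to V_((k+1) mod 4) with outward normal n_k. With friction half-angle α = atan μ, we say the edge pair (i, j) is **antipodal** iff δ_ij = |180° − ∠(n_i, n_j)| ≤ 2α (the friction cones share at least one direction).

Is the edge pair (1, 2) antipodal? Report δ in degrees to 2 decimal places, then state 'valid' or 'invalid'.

δ = 90.20°, invalid

α = atan 0.3 = 16.70°;  2α = 33.40°
edge 1: e_1 = (+2.33, -1.05);  n_1 = (-0.4109, -0.9117)
edge 2: e_2 = (+2.62, +5.76);  n_2 = (+0.9103, -0.4140)
∠(n_1, n_2) = 89.80°
δ = |180° − 89.80°| = 90.20°
90.20° > 2α = 33.40°  →  invalid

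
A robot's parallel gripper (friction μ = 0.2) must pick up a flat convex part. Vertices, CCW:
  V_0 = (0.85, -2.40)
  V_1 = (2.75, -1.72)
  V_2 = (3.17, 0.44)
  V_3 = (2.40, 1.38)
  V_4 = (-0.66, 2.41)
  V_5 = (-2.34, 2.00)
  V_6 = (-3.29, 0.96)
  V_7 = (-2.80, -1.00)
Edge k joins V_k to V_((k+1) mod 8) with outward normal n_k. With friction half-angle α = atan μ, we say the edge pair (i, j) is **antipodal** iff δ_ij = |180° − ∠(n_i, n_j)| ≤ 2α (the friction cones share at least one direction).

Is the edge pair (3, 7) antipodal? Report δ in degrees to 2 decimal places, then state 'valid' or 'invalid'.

α = atan 0.2 = 11.31°;  2α = 22.62°
edge 3: e_3 = (-3.06, +1.03);  n_3 = (+0.3190, +0.9478)
edge 7: e_7 = (+3.65, -1.40);  n_7 = (-0.3581, -0.9337)
∠(n_3, n_7) = 177.62°
δ = |180° − 177.62°| = 2.38°
2.38° ≤ 2α = 22.62°  →  valid

δ = 2.38°, valid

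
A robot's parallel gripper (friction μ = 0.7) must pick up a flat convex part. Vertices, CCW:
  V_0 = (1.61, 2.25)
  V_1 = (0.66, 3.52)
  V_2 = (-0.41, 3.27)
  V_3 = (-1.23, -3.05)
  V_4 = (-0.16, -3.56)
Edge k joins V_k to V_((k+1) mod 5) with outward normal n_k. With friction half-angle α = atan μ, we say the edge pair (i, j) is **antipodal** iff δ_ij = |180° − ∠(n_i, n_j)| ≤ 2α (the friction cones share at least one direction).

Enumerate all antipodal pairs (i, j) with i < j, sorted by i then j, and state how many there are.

count = 5; pairs: (0,2), (0,3), (1,3), (1,4), (2,4)

α = atan 0.7 = 34.99°;  2α = 69.98°
n_0 = (+0.8008, +0.5990)
n_1 = (-0.2275, +0.9738)
n_2 = (-0.9917, +0.1287)
n_3 = (-0.4303, -0.9027)
n_4 = (+0.9566, -0.2914)
  (0,1): δ = 113.65°  ·
  (0,2): δ = 44.19°  ✓
  (0,3): δ = 27.72°  ✓
  (0,4): δ = 126.26°  ·
  (1,2): δ = 110.54°  ·
  (1,3): δ = 38.64°  ✓
  (1,4): δ = 59.91°  ✓
  (2,3): δ = 108.09°  ·
  (2,4): δ = 9.55°  ✓
  (3,4): δ = 81.46°  ·
antipodal pairs: 5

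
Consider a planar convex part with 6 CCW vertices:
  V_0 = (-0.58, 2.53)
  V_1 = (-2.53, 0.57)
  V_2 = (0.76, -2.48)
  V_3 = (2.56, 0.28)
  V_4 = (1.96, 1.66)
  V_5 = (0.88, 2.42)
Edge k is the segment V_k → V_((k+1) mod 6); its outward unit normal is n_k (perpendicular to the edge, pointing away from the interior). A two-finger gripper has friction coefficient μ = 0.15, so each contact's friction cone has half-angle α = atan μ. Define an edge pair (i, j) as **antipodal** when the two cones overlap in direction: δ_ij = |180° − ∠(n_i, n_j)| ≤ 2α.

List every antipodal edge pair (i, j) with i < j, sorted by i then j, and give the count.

α = atan 0.15 = 8.53°;  2α = 17.06°
n_0 = (-0.7089, +0.7053)
n_1 = (-0.6799, -0.7333)
n_2 = (+0.8376, -0.5463)
n_3 = (+0.9171, +0.3987)
n_4 = (+0.5755, +0.8178)
n_5 = (+0.0751, +0.9972)
  (0,1): δ = 87.98°  ·
  (0,2): δ = 11.74°  ✓
  (0,3): δ = 68.35°  ·
  (0,4): δ = 99.72°  ·
  (0,5): δ = 130.54°  ·
  (1,2): δ = 80.28°  ·
  (1,3): δ = 23.67°  ·
  (1,4): δ = 7.70°  ✓
  (1,5): δ = 38.52°  ·
  (2,3): δ = 123.39°  ·
  (2,4): δ = 92.02°  ·
  (2,5): δ = 61.20°  ·
  (3,4): δ = 148.63°  ·
  (3,5): δ = 117.81°  ·
  (4,5): δ = 149.17°  ·
antipodal pairs: 2

count = 2; pairs: (0,2), (1,4)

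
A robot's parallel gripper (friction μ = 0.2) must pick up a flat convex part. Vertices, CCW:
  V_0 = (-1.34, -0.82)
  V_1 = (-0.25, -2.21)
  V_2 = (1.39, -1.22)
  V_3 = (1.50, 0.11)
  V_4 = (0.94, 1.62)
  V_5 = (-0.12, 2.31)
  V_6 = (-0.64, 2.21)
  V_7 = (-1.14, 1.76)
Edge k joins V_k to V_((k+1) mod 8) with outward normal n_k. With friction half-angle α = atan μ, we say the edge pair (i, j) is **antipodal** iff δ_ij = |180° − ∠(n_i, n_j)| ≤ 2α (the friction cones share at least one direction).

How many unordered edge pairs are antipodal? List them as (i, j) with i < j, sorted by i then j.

α = atan 0.2 = 11.31°;  2α = 22.62°
n_0 = (-0.7869, -0.6171)
n_1 = (+0.5168, -0.8561)
n_2 = (+0.9966, -0.0824)
n_3 = (+0.9376, +0.3477)
n_4 = (+0.5455, +0.8381)
n_5 = (-0.1888, +0.9820)
n_6 = (-0.6690, +0.7433)
n_7 = (-0.9970, +0.0773)
  (0,1): δ = 96.98°  ·
  (0,2): δ = 42.83°  ·
  (0,3): δ = 17.75°  ✓
  (0,4): δ = 18.84°  ✓
  (0,5): δ = 62.78°  ·
  (0,6): δ = 93.88°  ·
  (0,7): δ = 137.46°  ·
  (1,2): δ = 125.85°  ·
  (1,3): δ = 100.77°  ·
  (1,4): δ = 64.18°  ·
  (1,5): δ = 20.23°  ✓
  (1,6): δ = 10.87°  ✓
  (1,7): δ = 54.45°  ·
  (2,3): δ = 154.92°  ·
  (2,4): δ = 118.33°  ·
  (2,5): δ = 74.39°  ·
  (2,6): δ = 43.28°  ·
  (2,7): δ = 0.30°  ✓
  (3,4): δ = 143.41°  ·
  (3,5): δ = 99.46°  ·
  (3,6): δ = 68.36°  ·
  (3,7): δ = 24.78°  ·
  (4,5): δ = 136.05°  ·
  (4,6): δ = 104.95°  ·
  (4,7): δ = 61.37°  ·
  (5,6): δ = 148.90°  ·
  (5,7): δ = 105.32°  ·
  (6,7): δ = 136.42°  ·
antipodal pairs: 5

count = 5; pairs: (0,3), (0,4), (1,5), (1,6), (2,7)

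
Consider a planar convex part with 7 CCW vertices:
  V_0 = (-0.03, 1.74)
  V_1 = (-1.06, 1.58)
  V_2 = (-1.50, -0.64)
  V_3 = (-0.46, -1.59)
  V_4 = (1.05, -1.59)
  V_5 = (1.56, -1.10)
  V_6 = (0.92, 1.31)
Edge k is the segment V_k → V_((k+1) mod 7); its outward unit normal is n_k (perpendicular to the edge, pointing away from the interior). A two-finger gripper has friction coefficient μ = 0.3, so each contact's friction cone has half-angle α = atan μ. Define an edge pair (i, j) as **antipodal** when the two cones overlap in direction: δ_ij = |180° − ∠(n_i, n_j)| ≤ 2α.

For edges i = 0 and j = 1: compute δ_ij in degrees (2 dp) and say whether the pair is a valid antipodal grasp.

α = atan 0.3 = 16.70°;  2α = 33.40°
edge 0: e_0 = (-1.03, -0.16);  n_0 = (-0.1535, +0.9881)
edge 1: e_1 = (-0.44, -2.22);  n_1 = (-0.9809, +0.1944)
∠(n_0, n_1) = 69.96°
δ = |180° − 69.96°| = 110.04°
110.04° > 2α = 33.40°  →  invalid

δ = 110.04°, invalid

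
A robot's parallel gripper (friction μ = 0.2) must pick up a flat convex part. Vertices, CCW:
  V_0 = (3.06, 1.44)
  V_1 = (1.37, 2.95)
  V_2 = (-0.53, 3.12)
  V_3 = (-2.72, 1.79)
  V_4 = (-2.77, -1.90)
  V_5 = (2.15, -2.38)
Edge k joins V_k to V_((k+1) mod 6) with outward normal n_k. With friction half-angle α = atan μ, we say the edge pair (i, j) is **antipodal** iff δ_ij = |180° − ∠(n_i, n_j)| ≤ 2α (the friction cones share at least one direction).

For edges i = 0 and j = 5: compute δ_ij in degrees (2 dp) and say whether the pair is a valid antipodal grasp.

α = atan 0.2 = 11.31°;  2α = 22.62°
edge 0: e_0 = (-1.69, +1.51);  n_0 = (+0.6663, +0.7457)
edge 5: e_5 = (+0.91, +3.82);  n_5 = (+0.9728, -0.2317)
∠(n_0, n_5) = 61.62°
δ = |180° − 61.62°| = 118.38°
118.38° > 2α = 22.62°  →  invalid

δ = 118.38°, invalid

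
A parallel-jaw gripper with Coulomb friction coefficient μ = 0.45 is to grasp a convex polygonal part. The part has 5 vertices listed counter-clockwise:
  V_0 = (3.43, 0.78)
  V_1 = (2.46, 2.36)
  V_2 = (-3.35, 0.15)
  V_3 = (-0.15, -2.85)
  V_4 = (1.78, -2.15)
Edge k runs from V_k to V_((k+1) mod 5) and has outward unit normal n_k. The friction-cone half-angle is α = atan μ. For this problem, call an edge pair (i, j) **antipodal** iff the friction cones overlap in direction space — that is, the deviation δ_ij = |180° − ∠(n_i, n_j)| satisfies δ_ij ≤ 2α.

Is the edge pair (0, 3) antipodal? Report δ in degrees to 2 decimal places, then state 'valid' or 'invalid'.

δ = 78.39°, invalid

α = atan 0.45 = 24.23°;  2α = 48.46°
edge 0: e_0 = (-0.97, +1.58);  n_0 = (+0.8522, +0.5232)
edge 3: e_3 = (+1.93, +0.70);  n_3 = (+0.3410, -0.9401)
∠(n_0, n_3) = 101.61°
δ = |180° − 101.61°| = 78.39°
78.39° > 2α = 48.46°  →  invalid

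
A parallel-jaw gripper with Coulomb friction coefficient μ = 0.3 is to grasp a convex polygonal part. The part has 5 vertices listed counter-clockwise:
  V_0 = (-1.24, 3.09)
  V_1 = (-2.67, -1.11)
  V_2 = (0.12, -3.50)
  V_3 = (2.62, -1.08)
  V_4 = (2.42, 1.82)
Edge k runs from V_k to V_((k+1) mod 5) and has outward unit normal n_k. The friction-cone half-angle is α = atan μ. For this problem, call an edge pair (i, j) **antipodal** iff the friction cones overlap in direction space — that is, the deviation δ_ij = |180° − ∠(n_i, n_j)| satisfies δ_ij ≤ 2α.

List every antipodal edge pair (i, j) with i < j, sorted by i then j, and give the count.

count = 3; pairs: (0,2), (0,3), (1,4)

α = atan 0.3 = 16.70°;  2α = 33.40°
n_0 = (-0.9466, +0.3223)
n_1 = (-0.6506, -0.7594)
n_2 = (+0.6955, -0.7185)
n_3 = (+0.9976, +0.0688)
n_4 = (+0.3278, +0.9447)
  (0,1): δ = 111.78°  ·
  (0,2): δ = 27.13°  ✓
  (0,3): δ = 22.75°  ✓
  (0,4): δ = 89.67°  ·
  (1,2): δ = 95.35°  ·
  (1,3): δ = 45.47°  ·
  (1,4): δ = 21.45°  ✓
  (2,3): δ = 130.12°  ·
  (2,4): δ = 63.20°  ·
  (3,4): δ = 113.08°  ·
antipodal pairs: 3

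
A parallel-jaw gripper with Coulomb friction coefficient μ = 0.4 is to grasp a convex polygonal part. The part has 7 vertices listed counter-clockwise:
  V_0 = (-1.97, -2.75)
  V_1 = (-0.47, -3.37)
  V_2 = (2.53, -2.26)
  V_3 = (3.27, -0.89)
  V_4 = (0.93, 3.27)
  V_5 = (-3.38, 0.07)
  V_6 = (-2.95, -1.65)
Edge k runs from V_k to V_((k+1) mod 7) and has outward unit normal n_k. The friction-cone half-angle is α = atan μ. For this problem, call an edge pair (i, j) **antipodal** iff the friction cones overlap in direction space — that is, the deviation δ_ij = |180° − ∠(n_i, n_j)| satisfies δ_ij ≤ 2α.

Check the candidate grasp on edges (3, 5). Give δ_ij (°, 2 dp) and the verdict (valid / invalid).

α = atan 0.4 = 21.80°;  2α = 43.60°
edge 3: e_3 = (-2.34, +4.16);  n_3 = (+0.8716, +0.4903)
edge 5: e_5 = (+0.43, -1.72);  n_5 = (-0.9701, -0.2425)
∠(n_3, n_5) = 164.68°
δ = |180° − 164.68°| = 15.32°
15.32° ≤ 2α = 43.60°  →  valid

δ = 15.32°, valid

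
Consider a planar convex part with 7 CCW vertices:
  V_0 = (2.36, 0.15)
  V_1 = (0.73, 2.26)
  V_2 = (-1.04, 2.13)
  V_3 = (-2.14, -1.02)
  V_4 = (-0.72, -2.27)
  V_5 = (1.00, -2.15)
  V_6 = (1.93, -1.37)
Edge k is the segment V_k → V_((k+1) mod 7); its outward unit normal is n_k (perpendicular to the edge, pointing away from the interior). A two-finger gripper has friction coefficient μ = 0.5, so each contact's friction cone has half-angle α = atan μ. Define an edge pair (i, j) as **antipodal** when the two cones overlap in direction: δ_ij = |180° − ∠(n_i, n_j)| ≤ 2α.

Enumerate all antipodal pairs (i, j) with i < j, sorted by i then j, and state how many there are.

α = atan 0.5 = 26.57°;  2α = 53.13°
n_0 = (+0.7914, +0.6113)
n_1 = (-0.0732, +0.9973)
n_2 = (-0.9441, +0.3297)
n_3 = (-0.6607, -0.7506)
n_4 = (+0.0696, -0.9976)
n_5 = (+0.6426, -0.7662)
n_6 = (+0.9622, -0.2722)
  (0,1): δ = 123.49°  ·
  (0,2): δ = 56.94°  ·
  (0,3): δ = 10.96°  ✓
  (0,4): δ = 56.30°  ·
  (0,5): δ = 92.30°  ·
  (0,6): δ = 126.52°  ·
  (1,2): δ = 113.45°  ·
  (1,3): δ = 45.56°  ✓
  (1,4): δ = 0.21°  ✓
  (1,5): δ = 35.79°  ✓
  (1,6): δ = 70.00°  ·
  (2,3): δ = 112.11°  ·
  (2,4): δ = 66.76°  ·
  (2,5): δ = 30.76°  ✓
  (2,6): δ = 3.45°  ✓
  (3,4): δ = 134.65°  ·
  (3,5): δ = 98.66°  ·
  (3,6): δ = 64.44°  ·
  (4,5): δ = 144.00°  ·
  (4,6): δ = 109.79°  ·
  (5,6): δ = 145.78°  ·
antipodal pairs: 6

count = 6; pairs: (0,3), (1,3), (1,4), (1,5), (2,5), (2,6)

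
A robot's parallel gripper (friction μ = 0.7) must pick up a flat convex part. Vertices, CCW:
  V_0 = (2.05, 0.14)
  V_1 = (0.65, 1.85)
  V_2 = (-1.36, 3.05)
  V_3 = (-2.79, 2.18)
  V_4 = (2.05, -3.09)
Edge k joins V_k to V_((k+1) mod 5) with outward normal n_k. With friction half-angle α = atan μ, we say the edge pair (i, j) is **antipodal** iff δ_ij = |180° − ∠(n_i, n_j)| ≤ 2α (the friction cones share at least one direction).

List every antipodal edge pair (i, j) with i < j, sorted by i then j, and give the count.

α = atan 0.7 = 34.99°;  2α = 69.98°
n_0 = (+0.7738, +0.6335)
n_1 = (+0.5126, +0.8586)
n_2 = (-0.5198, +0.8543)
n_3 = (-0.7365, -0.6764)
n_4 = (+1.0000, -0.0000)
  (0,1): δ = 160.15°  ·
  (0,2): δ = 97.99°  ·
  (0,3): δ = 3.26°  ✓
  (0,4): δ = 140.69°  ·
  (1,2): δ = 117.85°  ·
  (1,3): δ = 16.60°  ✓
  (1,4): δ = 120.84°  ·
  (2,3): δ = 78.75°  ·
  (2,4): δ = 58.68°  ✓
  (3,4): δ = 42.56°  ✓
antipodal pairs: 4

count = 4; pairs: (0,3), (1,3), (2,4), (3,4)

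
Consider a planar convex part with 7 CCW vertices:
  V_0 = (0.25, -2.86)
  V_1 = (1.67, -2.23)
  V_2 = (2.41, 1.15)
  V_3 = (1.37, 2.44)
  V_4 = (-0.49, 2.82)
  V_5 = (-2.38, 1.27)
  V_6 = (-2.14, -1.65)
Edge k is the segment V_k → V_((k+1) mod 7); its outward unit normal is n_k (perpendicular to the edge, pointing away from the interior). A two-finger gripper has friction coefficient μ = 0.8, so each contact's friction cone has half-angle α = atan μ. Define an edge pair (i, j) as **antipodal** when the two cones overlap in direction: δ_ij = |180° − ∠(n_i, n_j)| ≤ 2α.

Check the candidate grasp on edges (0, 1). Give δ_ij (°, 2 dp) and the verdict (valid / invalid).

α = atan 0.8 = 38.66°;  2α = 77.32°
edge 0: e_0 = (+1.42, +0.63);  n_0 = (+0.4055, -0.9141)
edge 1: e_1 = (+0.74, +3.38);  n_1 = (+0.9769, -0.2139)
∠(n_0, n_1) = 53.73°
δ = |180° − 53.73°| = 126.27°
126.27° > 2α = 77.32°  →  invalid

δ = 126.27°, invalid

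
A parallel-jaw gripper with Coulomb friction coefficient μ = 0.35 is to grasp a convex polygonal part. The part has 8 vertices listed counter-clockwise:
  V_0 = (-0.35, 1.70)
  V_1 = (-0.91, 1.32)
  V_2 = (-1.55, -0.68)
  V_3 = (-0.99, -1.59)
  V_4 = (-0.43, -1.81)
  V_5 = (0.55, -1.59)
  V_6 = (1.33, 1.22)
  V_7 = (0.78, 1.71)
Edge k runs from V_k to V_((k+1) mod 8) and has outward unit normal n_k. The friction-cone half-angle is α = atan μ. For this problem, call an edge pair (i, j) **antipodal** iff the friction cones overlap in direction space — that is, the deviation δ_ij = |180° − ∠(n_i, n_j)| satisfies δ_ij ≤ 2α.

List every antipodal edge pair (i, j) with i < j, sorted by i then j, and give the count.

α = atan 0.35 = 19.29°;  2α = 38.58°
n_0 = (-0.5615, +0.8275)
n_1 = (-0.9524, +0.3048)
n_2 = (-0.8517, -0.5241)
n_3 = (-0.3657, -0.9308)
n_4 = (+0.2190, -0.9757)
n_5 = (+0.9636, -0.2675)
n_6 = (+0.6652, +0.7467)
n_7 = (-0.0088, +1.0000)
  (0,1): δ = 141.90°  ·
  (0,2): δ = 92.55°  ·
  (0,3): δ = 55.61°  ·
  (0,4): δ = 21.51°  ✓
  (0,5): δ = 40.33°  ·
  (0,6): δ = 104.14°  ·
  (0,7): δ = 146.35°  ·
  (1,2): δ = 130.65°  ·
  (1,3): δ = 93.70°  ·
  (1,4): δ = 59.60°  ·
  (1,5): δ = 2.23°  ✓
  (1,6): δ = 66.05°  ·
  (1,7): δ = 108.25°  ·
  (2,3): δ = 143.06°  ·
  (2,4): δ = 108.95°  ·
  (2,5): δ = 47.12°  ·
  (2,6): δ = 16.69°  ✓
  (2,7): δ = 58.90°  ·
  (3,4): δ = 145.90°  ·
  (3,5): δ = 84.07°  ·
  (3,6): δ = 20.25°  ✓
  (3,7): δ = 21.95°  ✓
  (4,5): δ = 118.17°  ·
  (4,6): δ = 54.35°  ·
  (4,7): δ = 12.15°  ✓
  (5,6): δ = 116.18°  ·
  (5,7): δ = 73.98°  ·
  (6,7): δ = 137.79°  ·
antipodal pairs: 6

count = 6; pairs: (0,4), (1,5), (2,6), (3,6), (3,7), (4,7)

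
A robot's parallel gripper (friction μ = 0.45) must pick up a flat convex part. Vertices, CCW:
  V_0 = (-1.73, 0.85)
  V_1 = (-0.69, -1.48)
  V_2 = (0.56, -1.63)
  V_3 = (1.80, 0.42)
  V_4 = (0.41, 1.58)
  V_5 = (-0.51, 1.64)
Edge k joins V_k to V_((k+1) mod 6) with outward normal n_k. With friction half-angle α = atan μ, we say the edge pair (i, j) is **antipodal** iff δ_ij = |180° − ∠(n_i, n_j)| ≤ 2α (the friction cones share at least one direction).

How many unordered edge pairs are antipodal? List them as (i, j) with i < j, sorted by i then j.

count = 5; pairs: (0,3), (1,3), (1,4), (1,5), (2,5)

α = atan 0.45 = 24.23°;  2α = 48.46°
n_0 = (-0.9132, -0.4076)
n_1 = (-0.1191, -0.9929)
n_2 = (+0.8556, -0.5176)
n_3 = (+0.6407, +0.7678)
n_4 = (+0.0651, +0.9979)
n_5 = (-0.5435, +0.8394)
  (0,1): δ = 120.90°  ·
  (0,2): δ = 55.22°  ·
  (0,3): δ = 26.10°  ✓
  (0,4): δ = 62.21°  ·
  (0,5): δ = 98.87°  ·
  (1,2): δ = 114.33°  ·
  (1,3): δ = 33.00°  ✓
  (1,4): δ = 3.11°  ✓
  (1,5): δ = 39.77°  ✓
  (2,3): δ = 98.68°  ·
  (2,4): δ = 62.56°  ·
  (2,5): δ = 25.91°  ✓
  (3,4): δ = 143.89°  ·
  (3,5): δ = 107.23°  ·
  (4,5): δ = 143.34°  ·
antipodal pairs: 5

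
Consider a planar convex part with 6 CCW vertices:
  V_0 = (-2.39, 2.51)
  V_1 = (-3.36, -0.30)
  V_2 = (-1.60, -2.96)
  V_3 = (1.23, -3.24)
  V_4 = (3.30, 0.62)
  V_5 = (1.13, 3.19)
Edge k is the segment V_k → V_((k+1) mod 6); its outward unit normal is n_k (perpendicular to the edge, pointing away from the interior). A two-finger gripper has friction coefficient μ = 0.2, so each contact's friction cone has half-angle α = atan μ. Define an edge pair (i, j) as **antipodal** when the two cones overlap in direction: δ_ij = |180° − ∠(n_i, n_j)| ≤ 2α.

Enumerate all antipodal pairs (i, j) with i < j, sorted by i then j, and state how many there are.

count = 3; pairs: (0,3), (1,4), (2,5)

α = atan 0.2 = 11.31°;  2α = 22.62°
n_0 = (-0.9453, +0.3263)
n_1 = (-0.8340, -0.5518)
n_2 = (-0.0985, -0.9951)
n_3 = (+0.8813, -0.4726)
n_4 = (+0.7641, +0.6451)
n_5 = (-0.1897, +0.9818)
  (0,1): δ = 127.46°  ·
  (0,2): δ = 76.61°  ·
  (0,3): δ = 9.16°  ✓
  (0,4): δ = 59.22°  ·
  (0,5): δ = 119.98°  ·
  (1,2): δ = 129.14°  ·
  (1,3): δ = 61.69°  ·
  (1,4): δ = 6.69°  ✓
  (1,5): δ = 67.44°  ·
  (2,3): δ = 112.55°  ·
  (2,4): δ = 44.17°  ·
  (2,5): δ = 16.58°  ✓
  (3,4): δ = 111.62°  ·
  (3,5): δ = 50.86°  ·
  (4,5): δ = 119.24°  ·
antipodal pairs: 3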